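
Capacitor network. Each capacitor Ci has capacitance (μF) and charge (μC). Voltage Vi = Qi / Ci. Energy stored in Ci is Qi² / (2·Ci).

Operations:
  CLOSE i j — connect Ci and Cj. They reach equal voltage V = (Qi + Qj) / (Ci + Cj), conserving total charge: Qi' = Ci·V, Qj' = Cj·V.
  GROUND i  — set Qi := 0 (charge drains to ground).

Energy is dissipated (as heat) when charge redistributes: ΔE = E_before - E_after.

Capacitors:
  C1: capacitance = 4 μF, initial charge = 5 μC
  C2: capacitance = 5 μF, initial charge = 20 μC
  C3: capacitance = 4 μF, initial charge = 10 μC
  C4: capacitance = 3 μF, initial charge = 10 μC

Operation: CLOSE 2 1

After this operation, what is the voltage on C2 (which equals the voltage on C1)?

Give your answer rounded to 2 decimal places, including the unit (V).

Answer: 2.78 V

Derivation:
Initial: C1(4μF, Q=5μC, V=1.25V), C2(5μF, Q=20μC, V=4.00V), C3(4μF, Q=10μC, V=2.50V), C4(3μF, Q=10μC, V=3.33V)
Op 1: CLOSE 2-1: Q_total=25.00, C_total=9.00, V=2.78; Q2=13.89, Q1=11.11; dissipated=8.403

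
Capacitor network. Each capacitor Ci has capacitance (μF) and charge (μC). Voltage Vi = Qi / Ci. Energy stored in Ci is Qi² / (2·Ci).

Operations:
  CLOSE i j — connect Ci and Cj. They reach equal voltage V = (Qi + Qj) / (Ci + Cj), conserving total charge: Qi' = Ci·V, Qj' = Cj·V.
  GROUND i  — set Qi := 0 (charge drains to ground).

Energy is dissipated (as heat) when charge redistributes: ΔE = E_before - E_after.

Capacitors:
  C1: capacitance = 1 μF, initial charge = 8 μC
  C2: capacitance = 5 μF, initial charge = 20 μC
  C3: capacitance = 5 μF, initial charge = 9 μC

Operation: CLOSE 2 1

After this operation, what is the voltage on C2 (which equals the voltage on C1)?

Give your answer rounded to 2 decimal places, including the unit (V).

Initial: C1(1μF, Q=8μC, V=8.00V), C2(5μF, Q=20μC, V=4.00V), C3(5μF, Q=9μC, V=1.80V)
Op 1: CLOSE 2-1: Q_total=28.00, C_total=6.00, V=4.67; Q2=23.33, Q1=4.67; dissipated=6.667

Answer: 4.67 V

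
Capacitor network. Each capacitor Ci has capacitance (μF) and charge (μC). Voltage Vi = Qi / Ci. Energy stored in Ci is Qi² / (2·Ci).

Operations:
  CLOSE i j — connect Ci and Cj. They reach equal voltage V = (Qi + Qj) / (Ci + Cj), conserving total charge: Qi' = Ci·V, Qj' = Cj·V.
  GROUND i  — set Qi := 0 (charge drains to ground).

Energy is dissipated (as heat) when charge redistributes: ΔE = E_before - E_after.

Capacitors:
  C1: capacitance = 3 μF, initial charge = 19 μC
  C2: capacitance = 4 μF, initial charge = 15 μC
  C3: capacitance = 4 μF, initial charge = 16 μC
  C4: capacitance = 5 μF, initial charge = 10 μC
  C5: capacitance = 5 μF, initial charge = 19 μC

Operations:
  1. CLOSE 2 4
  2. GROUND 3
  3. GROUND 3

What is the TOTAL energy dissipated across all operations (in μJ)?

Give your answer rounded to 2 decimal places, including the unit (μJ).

Answer: 35.40 μJ

Derivation:
Initial: C1(3μF, Q=19μC, V=6.33V), C2(4μF, Q=15μC, V=3.75V), C3(4μF, Q=16μC, V=4.00V), C4(5μF, Q=10μC, V=2.00V), C5(5μF, Q=19μC, V=3.80V)
Op 1: CLOSE 2-4: Q_total=25.00, C_total=9.00, V=2.78; Q2=11.11, Q4=13.89; dissipated=3.403
Op 2: GROUND 3: Q3=0; energy lost=32.000
Op 3: GROUND 3: Q3=0; energy lost=0.000
Total dissipated: 35.403 μJ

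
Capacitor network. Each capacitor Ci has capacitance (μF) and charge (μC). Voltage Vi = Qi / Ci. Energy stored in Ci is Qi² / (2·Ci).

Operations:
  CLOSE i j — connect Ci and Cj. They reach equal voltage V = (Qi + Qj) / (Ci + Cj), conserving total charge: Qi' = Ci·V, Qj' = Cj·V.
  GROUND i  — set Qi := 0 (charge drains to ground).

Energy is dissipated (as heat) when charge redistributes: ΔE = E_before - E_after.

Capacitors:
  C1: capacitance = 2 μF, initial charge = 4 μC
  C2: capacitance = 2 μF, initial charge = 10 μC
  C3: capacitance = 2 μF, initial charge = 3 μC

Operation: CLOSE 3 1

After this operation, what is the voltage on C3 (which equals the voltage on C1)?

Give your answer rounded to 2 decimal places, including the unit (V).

Answer: 1.75 V

Derivation:
Initial: C1(2μF, Q=4μC, V=2.00V), C2(2μF, Q=10μC, V=5.00V), C3(2μF, Q=3μC, V=1.50V)
Op 1: CLOSE 3-1: Q_total=7.00, C_total=4.00, V=1.75; Q3=3.50, Q1=3.50; dissipated=0.125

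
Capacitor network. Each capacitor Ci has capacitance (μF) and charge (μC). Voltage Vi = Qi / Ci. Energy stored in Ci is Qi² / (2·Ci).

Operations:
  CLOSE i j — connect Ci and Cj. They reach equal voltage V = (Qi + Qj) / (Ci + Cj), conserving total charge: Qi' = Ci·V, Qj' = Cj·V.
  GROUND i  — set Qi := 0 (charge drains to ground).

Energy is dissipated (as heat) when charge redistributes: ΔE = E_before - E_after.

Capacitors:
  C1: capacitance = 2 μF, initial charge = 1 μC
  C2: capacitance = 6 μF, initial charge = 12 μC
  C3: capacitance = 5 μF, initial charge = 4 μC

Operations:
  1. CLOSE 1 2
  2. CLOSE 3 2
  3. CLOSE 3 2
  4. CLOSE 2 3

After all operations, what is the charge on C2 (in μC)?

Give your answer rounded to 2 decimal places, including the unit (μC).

Answer: 7.50 μC

Derivation:
Initial: C1(2μF, Q=1μC, V=0.50V), C2(6μF, Q=12μC, V=2.00V), C3(5μF, Q=4μC, V=0.80V)
Op 1: CLOSE 1-2: Q_total=13.00, C_total=8.00, V=1.62; Q1=3.25, Q2=9.75; dissipated=1.688
Op 2: CLOSE 3-2: Q_total=13.75, C_total=11.00, V=1.25; Q3=6.25, Q2=7.50; dissipated=0.928
Op 3: CLOSE 3-2: Q_total=13.75, C_total=11.00, V=1.25; Q3=6.25, Q2=7.50; dissipated=0.000
Op 4: CLOSE 2-3: Q_total=13.75, C_total=11.00, V=1.25; Q2=7.50, Q3=6.25; dissipated=0.000
Final charges: Q1=3.25, Q2=7.50, Q3=6.25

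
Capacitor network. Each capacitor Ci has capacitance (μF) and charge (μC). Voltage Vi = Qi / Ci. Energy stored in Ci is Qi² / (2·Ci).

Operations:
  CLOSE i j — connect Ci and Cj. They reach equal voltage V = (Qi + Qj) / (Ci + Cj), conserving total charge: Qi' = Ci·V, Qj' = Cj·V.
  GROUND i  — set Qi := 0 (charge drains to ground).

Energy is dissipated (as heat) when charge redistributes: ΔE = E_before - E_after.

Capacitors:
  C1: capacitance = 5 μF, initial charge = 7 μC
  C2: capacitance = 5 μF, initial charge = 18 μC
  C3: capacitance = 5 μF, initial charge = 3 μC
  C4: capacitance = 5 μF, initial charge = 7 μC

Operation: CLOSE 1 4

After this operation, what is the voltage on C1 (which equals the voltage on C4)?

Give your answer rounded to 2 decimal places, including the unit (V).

Answer: 1.40 V

Derivation:
Initial: C1(5μF, Q=7μC, V=1.40V), C2(5μF, Q=18μC, V=3.60V), C3(5μF, Q=3μC, V=0.60V), C4(5μF, Q=7μC, V=1.40V)
Op 1: CLOSE 1-4: Q_total=14.00, C_total=10.00, V=1.40; Q1=7.00, Q4=7.00; dissipated=0.000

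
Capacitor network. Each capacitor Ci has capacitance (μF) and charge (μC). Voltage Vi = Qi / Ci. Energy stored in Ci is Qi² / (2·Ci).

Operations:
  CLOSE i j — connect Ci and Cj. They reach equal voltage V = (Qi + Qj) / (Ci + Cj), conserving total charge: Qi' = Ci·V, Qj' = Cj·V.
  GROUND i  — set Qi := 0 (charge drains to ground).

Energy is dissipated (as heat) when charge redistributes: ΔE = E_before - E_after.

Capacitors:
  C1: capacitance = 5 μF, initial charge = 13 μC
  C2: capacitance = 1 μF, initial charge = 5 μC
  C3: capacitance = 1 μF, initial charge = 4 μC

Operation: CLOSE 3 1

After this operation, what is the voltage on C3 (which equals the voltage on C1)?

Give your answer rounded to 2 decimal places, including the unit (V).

Initial: C1(5μF, Q=13μC, V=2.60V), C2(1μF, Q=5μC, V=5.00V), C3(1μF, Q=4μC, V=4.00V)
Op 1: CLOSE 3-1: Q_total=17.00, C_total=6.00, V=2.83; Q3=2.83, Q1=14.17; dissipated=0.817

Answer: 2.83 V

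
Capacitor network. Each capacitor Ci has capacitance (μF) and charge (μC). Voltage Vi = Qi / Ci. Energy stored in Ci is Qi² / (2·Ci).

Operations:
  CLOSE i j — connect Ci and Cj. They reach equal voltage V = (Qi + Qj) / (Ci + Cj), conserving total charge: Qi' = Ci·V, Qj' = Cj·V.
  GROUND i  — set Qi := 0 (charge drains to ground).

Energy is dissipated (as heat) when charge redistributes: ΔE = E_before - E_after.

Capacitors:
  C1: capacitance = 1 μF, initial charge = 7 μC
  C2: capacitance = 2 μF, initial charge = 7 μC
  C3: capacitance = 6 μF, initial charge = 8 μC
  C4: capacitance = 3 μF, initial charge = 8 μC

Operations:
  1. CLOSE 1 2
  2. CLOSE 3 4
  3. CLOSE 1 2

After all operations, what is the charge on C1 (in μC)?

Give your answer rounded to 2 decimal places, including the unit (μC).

Answer: 4.67 μC

Derivation:
Initial: C1(1μF, Q=7μC, V=7.00V), C2(2μF, Q=7μC, V=3.50V), C3(6μF, Q=8μC, V=1.33V), C4(3μF, Q=8μC, V=2.67V)
Op 1: CLOSE 1-2: Q_total=14.00, C_total=3.00, V=4.67; Q1=4.67, Q2=9.33; dissipated=4.083
Op 2: CLOSE 3-4: Q_total=16.00, C_total=9.00, V=1.78; Q3=10.67, Q4=5.33; dissipated=1.778
Op 3: CLOSE 1-2: Q_total=14.00, C_total=3.00, V=4.67; Q1=4.67, Q2=9.33; dissipated=0.000
Final charges: Q1=4.67, Q2=9.33, Q3=10.67, Q4=5.33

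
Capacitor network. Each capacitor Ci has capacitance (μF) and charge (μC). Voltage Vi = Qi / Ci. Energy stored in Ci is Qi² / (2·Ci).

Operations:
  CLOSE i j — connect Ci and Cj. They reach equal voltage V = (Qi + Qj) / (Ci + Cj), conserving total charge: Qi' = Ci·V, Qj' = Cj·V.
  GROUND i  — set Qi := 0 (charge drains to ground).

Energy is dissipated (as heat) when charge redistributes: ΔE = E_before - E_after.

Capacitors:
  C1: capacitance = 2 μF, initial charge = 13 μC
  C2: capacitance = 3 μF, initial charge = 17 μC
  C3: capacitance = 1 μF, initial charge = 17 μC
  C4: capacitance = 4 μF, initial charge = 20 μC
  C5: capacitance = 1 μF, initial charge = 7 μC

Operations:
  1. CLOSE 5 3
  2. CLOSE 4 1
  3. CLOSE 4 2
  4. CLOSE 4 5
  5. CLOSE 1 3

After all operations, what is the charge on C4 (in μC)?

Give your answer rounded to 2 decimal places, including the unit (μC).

Initial: C1(2μF, Q=13μC, V=6.50V), C2(3μF, Q=17μC, V=5.67V), C3(1μF, Q=17μC, V=17.00V), C4(4μF, Q=20μC, V=5.00V), C5(1μF, Q=7μC, V=7.00V)
Op 1: CLOSE 5-3: Q_total=24.00, C_total=2.00, V=12.00; Q5=12.00, Q3=12.00; dissipated=25.000
Op 2: CLOSE 4-1: Q_total=33.00, C_total=6.00, V=5.50; Q4=22.00, Q1=11.00; dissipated=1.500
Op 3: CLOSE 4-2: Q_total=39.00, C_total=7.00, V=5.57; Q4=22.29, Q2=16.71; dissipated=0.024
Op 4: CLOSE 4-5: Q_total=34.29, C_total=5.00, V=6.86; Q4=27.43, Q5=6.86; dissipated=16.531
Op 5: CLOSE 1-3: Q_total=23.00, C_total=3.00, V=7.67; Q1=15.33, Q3=7.67; dissipated=14.083
Final charges: Q1=15.33, Q2=16.71, Q3=7.67, Q4=27.43, Q5=6.86

Answer: 27.43 μC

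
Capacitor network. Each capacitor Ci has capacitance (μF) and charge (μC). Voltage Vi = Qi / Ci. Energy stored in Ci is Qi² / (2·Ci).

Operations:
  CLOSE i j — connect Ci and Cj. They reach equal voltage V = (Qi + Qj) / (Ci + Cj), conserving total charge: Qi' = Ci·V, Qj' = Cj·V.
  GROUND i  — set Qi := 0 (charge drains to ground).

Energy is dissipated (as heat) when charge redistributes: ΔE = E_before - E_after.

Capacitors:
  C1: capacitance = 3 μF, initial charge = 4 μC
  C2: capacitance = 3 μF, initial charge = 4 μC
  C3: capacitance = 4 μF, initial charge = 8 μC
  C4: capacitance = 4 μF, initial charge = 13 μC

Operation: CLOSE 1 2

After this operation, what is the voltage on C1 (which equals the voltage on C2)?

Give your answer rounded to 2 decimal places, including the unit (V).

Answer: 1.33 V

Derivation:
Initial: C1(3μF, Q=4μC, V=1.33V), C2(3μF, Q=4μC, V=1.33V), C3(4μF, Q=8μC, V=2.00V), C4(4μF, Q=13μC, V=3.25V)
Op 1: CLOSE 1-2: Q_total=8.00, C_total=6.00, V=1.33; Q1=4.00, Q2=4.00; dissipated=0.000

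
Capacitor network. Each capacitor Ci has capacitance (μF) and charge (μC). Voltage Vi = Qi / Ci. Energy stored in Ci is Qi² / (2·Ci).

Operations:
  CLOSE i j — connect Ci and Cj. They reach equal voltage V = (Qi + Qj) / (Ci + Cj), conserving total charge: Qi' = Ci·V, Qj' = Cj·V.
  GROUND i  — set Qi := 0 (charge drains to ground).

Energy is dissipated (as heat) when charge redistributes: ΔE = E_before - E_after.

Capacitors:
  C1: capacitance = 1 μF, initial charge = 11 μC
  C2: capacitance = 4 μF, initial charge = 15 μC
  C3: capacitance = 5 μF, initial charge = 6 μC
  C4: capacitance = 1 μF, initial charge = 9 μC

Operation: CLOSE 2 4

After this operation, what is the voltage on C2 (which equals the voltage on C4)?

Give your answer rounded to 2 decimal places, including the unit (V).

Initial: C1(1μF, Q=11μC, V=11.00V), C2(4μF, Q=15μC, V=3.75V), C3(5μF, Q=6μC, V=1.20V), C4(1μF, Q=9μC, V=9.00V)
Op 1: CLOSE 2-4: Q_total=24.00, C_total=5.00, V=4.80; Q2=19.20, Q4=4.80; dissipated=11.025

Answer: 4.80 V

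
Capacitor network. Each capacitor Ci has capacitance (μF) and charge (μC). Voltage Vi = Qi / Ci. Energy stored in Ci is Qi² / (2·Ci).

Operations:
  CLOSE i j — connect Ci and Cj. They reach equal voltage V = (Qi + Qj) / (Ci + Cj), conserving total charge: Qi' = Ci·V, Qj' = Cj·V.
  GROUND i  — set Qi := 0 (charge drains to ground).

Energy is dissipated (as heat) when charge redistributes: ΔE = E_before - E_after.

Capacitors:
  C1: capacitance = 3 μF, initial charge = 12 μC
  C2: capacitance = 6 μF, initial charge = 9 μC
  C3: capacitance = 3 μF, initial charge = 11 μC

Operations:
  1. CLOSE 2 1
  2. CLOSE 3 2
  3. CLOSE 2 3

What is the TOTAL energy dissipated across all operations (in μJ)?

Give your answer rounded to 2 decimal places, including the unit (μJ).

Initial: C1(3μF, Q=12μC, V=4.00V), C2(6μF, Q=9μC, V=1.50V), C3(3μF, Q=11μC, V=3.67V)
Op 1: CLOSE 2-1: Q_total=21.00, C_total=9.00, V=2.33; Q2=14.00, Q1=7.00; dissipated=6.250
Op 2: CLOSE 3-2: Q_total=25.00, C_total=9.00, V=2.78; Q3=8.33, Q2=16.67; dissipated=1.778
Op 3: CLOSE 2-3: Q_total=25.00, C_total=9.00, V=2.78; Q2=16.67, Q3=8.33; dissipated=0.000
Total dissipated: 8.028 μJ

Answer: 8.03 μJ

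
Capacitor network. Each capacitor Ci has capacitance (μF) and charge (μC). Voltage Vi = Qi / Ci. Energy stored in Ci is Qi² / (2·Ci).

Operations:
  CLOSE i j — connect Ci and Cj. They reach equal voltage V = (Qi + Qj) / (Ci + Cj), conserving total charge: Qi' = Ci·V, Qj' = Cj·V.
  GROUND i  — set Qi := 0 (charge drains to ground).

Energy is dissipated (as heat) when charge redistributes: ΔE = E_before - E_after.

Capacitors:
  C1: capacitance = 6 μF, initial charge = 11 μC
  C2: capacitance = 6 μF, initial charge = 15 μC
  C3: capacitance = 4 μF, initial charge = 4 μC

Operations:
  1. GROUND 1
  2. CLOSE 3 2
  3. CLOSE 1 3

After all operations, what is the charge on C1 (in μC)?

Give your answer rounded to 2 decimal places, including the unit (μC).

Initial: C1(6μF, Q=11μC, V=1.83V), C2(6μF, Q=15μC, V=2.50V), C3(4μF, Q=4μC, V=1.00V)
Op 1: GROUND 1: Q1=0; energy lost=10.083
Op 2: CLOSE 3-2: Q_total=19.00, C_total=10.00, V=1.90; Q3=7.60, Q2=11.40; dissipated=2.700
Op 3: CLOSE 1-3: Q_total=7.60, C_total=10.00, V=0.76; Q1=4.56, Q3=3.04; dissipated=4.332
Final charges: Q1=4.56, Q2=11.40, Q3=3.04

Answer: 4.56 μC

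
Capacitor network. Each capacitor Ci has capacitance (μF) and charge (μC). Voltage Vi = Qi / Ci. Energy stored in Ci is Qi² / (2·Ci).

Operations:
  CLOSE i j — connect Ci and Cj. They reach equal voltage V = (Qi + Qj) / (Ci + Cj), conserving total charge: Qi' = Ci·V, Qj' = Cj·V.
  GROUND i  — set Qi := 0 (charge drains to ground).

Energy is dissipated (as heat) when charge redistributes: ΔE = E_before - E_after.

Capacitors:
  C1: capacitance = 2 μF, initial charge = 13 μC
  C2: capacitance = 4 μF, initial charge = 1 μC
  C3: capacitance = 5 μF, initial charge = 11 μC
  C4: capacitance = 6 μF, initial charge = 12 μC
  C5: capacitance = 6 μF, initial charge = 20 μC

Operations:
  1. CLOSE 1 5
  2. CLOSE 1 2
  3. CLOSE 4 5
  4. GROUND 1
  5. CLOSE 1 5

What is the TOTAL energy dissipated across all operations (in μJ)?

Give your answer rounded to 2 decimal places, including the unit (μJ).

Initial: C1(2μF, Q=13μC, V=6.50V), C2(4μF, Q=1μC, V=0.25V), C3(5μF, Q=11μC, V=2.20V), C4(6μF, Q=12μC, V=2.00V), C5(6μF, Q=20μC, V=3.33V)
Op 1: CLOSE 1-5: Q_total=33.00, C_total=8.00, V=4.12; Q1=8.25, Q5=24.75; dissipated=7.521
Op 2: CLOSE 1-2: Q_total=9.25, C_total=6.00, V=1.54; Q1=3.08, Q2=6.17; dissipated=10.010
Op 3: CLOSE 4-5: Q_total=36.75, C_total=12.00, V=3.06; Q4=18.38, Q5=18.38; dissipated=6.773
Op 4: GROUND 1: Q1=0; energy lost=2.377
Op 5: CLOSE 1-5: Q_total=18.38, C_total=8.00, V=2.30; Q1=4.59, Q5=13.78; dissipated=7.034
Total dissipated: 33.716 μJ

Answer: 33.72 μJ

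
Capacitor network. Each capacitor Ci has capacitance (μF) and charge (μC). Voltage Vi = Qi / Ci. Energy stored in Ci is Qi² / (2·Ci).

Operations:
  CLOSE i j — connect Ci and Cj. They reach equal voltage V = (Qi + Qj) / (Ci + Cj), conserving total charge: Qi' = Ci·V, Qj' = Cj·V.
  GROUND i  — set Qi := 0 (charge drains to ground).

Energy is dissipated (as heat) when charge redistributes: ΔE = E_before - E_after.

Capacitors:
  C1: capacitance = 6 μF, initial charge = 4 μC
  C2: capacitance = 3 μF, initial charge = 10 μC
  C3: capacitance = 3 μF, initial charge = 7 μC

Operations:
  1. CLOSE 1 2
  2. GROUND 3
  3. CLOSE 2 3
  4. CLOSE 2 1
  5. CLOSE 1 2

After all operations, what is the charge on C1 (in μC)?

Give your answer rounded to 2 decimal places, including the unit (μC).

Answer: 7.78 μC

Derivation:
Initial: C1(6μF, Q=4μC, V=0.67V), C2(3μF, Q=10μC, V=3.33V), C3(3μF, Q=7μC, V=2.33V)
Op 1: CLOSE 1-2: Q_total=14.00, C_total=9.00, V=1.56; Q1=9.33, Q2=4.67; dissipated=7.111
Op 2: GROUND 3: Q3=0; energy lost=8.167
Op 3: CLOSE 2-3: Q_total=4.67, C_total=6.00, V=0.78; Q2=2.33, Q3=2.33; dissipated=1.815
Op 4: CLOSE 2-1: Q_total=11.67, C_total=9.00, V=1.30; Q2=3.89, Q1=7.78; dissipated=0.605
Op 5: CLOSE 1-2: Q_total=11.67, C_total=9.00, V=1.30; Q1=7.78, Q2=3.89; dissipated=0.000
Final charges: Q1=7.78, Q2=3.89, Q3=2.33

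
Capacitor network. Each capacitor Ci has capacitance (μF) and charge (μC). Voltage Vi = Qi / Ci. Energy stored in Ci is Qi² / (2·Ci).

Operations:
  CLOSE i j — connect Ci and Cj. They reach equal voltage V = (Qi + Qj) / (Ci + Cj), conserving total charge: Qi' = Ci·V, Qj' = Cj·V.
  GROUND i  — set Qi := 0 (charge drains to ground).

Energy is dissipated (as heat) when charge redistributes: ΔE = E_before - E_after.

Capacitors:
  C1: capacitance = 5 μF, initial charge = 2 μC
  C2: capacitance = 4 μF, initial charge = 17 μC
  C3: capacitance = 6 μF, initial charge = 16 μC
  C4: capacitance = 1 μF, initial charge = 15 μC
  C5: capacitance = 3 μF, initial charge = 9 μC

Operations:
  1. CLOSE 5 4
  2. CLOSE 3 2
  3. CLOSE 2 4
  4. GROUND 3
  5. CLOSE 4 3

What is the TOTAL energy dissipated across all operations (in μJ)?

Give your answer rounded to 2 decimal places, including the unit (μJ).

Initial: C1(5μF, Q=2μC, V=0.40V), C2(4μF, Q=17μC, V=4.25V), C3(6μF, Q=16μC, V=2.67V), C4(1μF, Q=15μC, V=15.00V), C5(3μF, Q=9μC, V=3.00V)
Op 1: CLOSE 5-4: Q_total=24.00, C_total=4.00, V=6.00; Q5=18.00, Q4=6.00; dissipated=54.000
Op 2: CLOSE 3-2: Q_total=33.00, C_total=10.00, V=3.30; Q3=19.80, Q2=13.20; dissipated=3.008
Op 3: CLOSE 2-4: Q_total=19.20, C_total=5.00, V=3.84; Q2=15.36, Q4=3.84; dissipated=2.916
Op 4: GROUND 3: Q3=0; energy lost=32.670
Op 5: CLOSE 4-3: Q_total=3.84, C_total=7.00, V=0.55; Q4=0.55, Q3=3.29; dissipated=6.320
Total dissipated: 98.914 μJ

Answer: 98.91 μJ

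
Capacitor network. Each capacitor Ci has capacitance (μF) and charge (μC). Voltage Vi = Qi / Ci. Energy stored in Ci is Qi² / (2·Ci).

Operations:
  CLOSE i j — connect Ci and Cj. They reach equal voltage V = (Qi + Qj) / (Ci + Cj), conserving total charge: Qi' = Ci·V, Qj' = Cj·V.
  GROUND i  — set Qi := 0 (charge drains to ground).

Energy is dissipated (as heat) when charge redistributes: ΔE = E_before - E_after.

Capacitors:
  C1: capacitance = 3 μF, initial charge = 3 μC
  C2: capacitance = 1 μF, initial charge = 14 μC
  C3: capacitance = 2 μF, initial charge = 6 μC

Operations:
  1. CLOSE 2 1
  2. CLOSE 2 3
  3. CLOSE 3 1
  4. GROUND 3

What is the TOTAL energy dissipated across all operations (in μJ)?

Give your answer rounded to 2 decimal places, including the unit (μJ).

Initial: C1(3μF, Q=3μC, V=1.00V), C2(1μF, Q=14μC, V=14.00V), C3(2μF, Q=6μC, V=3.00V)
Op 1: CLOSE 2-1: Q_total=17.00, C_total=4.00, V=4.25; Q2=4.25, Q1=12.75; dissipated=63.375
Op 2: CLOSE 2-3: Q_total=10.25, C_total=3.00, V=3.42; Q2=3.42, Q3=6.83; dissipated=0.521
Op 3: CLOSE 3-1: Q_total=19.58, C_total=5.00, V=3.92; Q3=7.83, Q1=11.75; dissipated=0.417
Op 4: GROUND 3: Q3=0; energy lost=15.340
Total dissipated: 79.653 μJ

Answer: 79.65 μJ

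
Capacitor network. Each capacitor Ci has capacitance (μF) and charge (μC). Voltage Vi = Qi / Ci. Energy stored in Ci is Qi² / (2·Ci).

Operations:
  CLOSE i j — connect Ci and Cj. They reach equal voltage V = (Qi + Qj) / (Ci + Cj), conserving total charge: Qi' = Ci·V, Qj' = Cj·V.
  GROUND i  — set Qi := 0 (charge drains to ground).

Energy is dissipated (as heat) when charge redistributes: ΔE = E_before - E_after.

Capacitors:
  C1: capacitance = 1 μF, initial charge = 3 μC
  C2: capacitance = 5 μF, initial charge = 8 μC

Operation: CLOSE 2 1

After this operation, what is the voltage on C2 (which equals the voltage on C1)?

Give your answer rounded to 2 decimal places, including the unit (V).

Answer: 1.83 V

Derivation:
Initial: C1(1μF, Q=3μC, V=3.00V), C2(5μF, Q=8μC, V=1.60V)
Op 1: CLOSE 2-1: Q_total=11.00, C_total=6.00, V=1.83; Q2=9.17, Q1=1.83; dissipated=0.817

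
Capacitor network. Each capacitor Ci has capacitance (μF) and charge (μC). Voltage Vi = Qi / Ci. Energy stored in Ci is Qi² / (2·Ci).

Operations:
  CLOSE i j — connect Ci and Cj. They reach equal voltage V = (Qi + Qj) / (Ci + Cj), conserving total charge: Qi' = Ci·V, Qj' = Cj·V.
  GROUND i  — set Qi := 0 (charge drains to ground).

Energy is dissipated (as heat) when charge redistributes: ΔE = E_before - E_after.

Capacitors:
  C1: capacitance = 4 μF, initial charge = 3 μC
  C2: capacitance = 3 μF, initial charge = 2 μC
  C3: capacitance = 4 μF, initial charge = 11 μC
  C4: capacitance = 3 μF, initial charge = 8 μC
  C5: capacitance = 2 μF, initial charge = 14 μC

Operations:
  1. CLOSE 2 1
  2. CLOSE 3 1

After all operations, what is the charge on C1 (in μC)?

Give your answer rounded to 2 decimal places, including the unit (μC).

Answer: 6.93 μC

Derivation:
Initial: C1(4μF, Q=3μC, V=0.75V), C2(3μF, Q=2μC, V=0.67V), C3(4μF, Q=11μC, V=2.75V), C4(3μF, Q=8μC, V=2.67V), C5(2μF, Q=14μC, V=7.00V)
Op 1: CLOSE 2-1: Q_total=5.00, C_total=7.00, V=0.71; Q2=2.14, Q1=2.86; dissipated=0.006
Op 2: CLOSE 3-1: Q_total=13.86, C_total=8.00, V=1.73; Q3=6.93, Q1=6.93; dissipated=4.144
Final charges: Q1=6.93, Q2=2.14, Q3=6.93, Q4=8.00, Q5=14.00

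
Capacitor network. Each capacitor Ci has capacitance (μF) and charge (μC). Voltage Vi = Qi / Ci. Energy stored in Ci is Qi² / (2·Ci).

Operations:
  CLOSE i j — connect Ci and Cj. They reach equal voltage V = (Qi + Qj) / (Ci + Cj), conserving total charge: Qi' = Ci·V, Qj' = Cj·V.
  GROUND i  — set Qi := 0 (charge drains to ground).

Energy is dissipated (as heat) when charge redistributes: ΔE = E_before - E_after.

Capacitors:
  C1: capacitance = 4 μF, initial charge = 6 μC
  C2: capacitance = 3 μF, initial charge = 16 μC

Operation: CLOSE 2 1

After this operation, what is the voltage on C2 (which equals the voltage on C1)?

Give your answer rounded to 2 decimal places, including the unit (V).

Initial: C1(4μF, Q=6μC, V=1.50V), C2(3μF, Q=16μC, V=5.33V)
Op 1: CLOSE 2-1: Q_total=22.00, C_total=7.00, V=3.14; Q2=9.43, Q1=12.57; dissipated=12.595

Answer: 3.14 V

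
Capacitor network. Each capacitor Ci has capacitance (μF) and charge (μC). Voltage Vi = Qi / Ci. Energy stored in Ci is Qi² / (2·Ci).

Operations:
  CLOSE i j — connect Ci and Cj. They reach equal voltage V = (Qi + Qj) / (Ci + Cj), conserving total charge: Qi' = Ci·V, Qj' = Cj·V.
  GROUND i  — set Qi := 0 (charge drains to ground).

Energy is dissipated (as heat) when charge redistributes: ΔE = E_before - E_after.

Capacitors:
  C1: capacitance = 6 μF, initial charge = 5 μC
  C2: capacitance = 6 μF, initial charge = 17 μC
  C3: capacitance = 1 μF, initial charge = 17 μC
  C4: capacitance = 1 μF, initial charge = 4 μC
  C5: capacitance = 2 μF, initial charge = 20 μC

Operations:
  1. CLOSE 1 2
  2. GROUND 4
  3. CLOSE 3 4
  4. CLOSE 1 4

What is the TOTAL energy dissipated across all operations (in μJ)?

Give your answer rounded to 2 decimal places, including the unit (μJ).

Answer: 105.30 μJ

Derivation:
Initial: C1(6μF, Q=5μC, V=0.83V), C2(6μF, Q=17μC, V=2.83V), C3(1μF, Q=17μC, V=17.00V), C4(1μF, Q=4μC, V=4.00V), C5(2μF, Q=20μC, V=10.00V)
Op 1: CLOSE 1-2: Q_total=22.00, C_total=12.00, V=1.83; Q1=11.00, Q2=11.00; dissipated=6.000
Op 2: GROUND 4: Q4=0; energy lost=8.000
Op 3: CLOSE 3-4: Q_total=17.00, C_total=2.00, V=8.50; Q3=8.50, Q4=8.50; dissipated=72.250
Op 4: CLOSE 1-4: Q_total=19.50, C_total=7.00, V=2.79; Q1=16.71, Q4=2.79; dissipated=19.048
Total dissipated: 105.298 μJ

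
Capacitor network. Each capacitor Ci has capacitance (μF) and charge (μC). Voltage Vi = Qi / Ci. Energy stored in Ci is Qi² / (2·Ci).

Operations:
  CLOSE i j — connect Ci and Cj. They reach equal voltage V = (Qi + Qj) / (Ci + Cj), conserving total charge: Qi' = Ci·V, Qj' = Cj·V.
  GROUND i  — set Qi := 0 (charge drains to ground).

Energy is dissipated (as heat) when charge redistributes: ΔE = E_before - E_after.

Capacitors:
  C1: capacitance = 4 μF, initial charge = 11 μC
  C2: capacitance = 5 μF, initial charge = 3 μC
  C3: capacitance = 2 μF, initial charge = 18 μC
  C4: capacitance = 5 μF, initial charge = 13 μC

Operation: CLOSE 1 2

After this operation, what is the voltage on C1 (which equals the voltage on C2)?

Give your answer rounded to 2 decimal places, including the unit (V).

Answer: 1.56 V

Derivation:
Initial: C1(4μF, Q=11μC, V=2.75V), C2(5μF, Q=3μC, V=0.60V), C3(2μF, Q=18μC, V=9.00V), C4(5μF, Q=13μC, V=2.60V)
Op 1: CLOSE 1-2: Q_total=14.00, C_total=9.00, V=1.56; Q1=6.22, Q2=7.78; dissipated=5.136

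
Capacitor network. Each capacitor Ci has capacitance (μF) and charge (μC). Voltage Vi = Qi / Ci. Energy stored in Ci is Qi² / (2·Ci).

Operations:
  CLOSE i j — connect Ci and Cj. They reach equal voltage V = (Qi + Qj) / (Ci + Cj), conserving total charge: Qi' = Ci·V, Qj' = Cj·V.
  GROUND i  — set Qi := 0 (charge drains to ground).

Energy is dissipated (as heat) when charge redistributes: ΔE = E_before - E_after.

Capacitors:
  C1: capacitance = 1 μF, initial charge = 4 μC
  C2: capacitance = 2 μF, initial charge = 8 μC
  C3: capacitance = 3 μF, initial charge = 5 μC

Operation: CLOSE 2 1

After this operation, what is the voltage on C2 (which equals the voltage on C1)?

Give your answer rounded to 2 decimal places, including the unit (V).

Initial: C1(1μF, Q=4μC, V=4.00V), C2(2μF, Q=8μC, V=4.00V), C3(3μF, Q=5μC, V=1.67V)
Op 1: CLOSE 2-1: Q_total=12.00, C_total=3.00, V=4.00; Q2=8.00, Q1=4.00; dissipated=0.000

Answer: 4.00 V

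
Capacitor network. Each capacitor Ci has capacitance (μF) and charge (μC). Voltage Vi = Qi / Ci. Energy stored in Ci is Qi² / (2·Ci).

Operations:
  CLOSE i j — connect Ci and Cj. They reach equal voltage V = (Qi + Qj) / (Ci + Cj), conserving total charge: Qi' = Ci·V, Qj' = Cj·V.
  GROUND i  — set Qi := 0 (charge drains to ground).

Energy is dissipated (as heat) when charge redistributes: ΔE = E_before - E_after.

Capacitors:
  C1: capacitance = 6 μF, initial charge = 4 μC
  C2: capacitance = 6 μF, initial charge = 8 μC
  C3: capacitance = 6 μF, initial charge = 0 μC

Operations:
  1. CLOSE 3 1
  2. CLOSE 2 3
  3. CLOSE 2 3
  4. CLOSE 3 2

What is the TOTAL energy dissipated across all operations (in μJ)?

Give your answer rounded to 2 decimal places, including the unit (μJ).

Initial: C1(6μF, Q=4μC, V=0.67V), C2(6μF, Q=8μC, V=1.33V), C3(6μF, Q=0μC, V=0.00V)
Op 1: CLOSE 3-1: Q_total=4.00, C_total=12.00, V=0.33; Q3=2.00, Q1=2.00; dissipated=0.667
Op 2: CLOSE 2-3: Q_total=10.00, C_total=12.00, V=0.83; Q2=5.00, Q3=5.00; dissipated=1.500
Op 3: CLOSE 2-3: Q_total=10.00, C_total=12.00, V=0.83; Q2=5.00, Q3=5.00; dissipated=0.000
Op 4: CLOSE 3-2: Q_total=10.00, C_total=12.00, V=0.83; Q3=5.00, Q2=5.00; dissipated=0.000
Total dissipated: 2.167 μJ

Answer: 2.17 μJ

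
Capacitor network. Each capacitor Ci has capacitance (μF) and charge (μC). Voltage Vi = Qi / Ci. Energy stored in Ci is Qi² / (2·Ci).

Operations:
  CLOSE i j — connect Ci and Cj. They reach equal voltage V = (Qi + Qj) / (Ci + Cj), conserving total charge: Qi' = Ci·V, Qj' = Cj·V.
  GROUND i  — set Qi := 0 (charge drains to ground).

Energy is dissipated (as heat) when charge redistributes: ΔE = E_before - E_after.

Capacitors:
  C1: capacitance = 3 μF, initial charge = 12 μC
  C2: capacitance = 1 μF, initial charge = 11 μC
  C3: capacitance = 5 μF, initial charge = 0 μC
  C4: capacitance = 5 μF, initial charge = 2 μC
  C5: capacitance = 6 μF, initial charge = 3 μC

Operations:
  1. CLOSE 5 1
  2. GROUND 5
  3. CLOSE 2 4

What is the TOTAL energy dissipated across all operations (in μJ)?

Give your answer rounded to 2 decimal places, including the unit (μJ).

Answer: 67.40 μJ

Derivation:
Initial: C1(3μF, Q=12μC, V=4.00V), C2(1μF, Q=11μC, V=11.00V), C3(5μF, Q=0μC, V=0.00V), C4(5μF, Q=2μC, V=0.40V), C5(6μF, Q=3μC, V=0.50V)
Op 1: CLOSE 5-1: Q_total=15.00, C_total=9.00, V=1.67; Q5=10.00, Q1=5.00; dissipated=12.250
Op 2: GROUND 5: Q5=0; energy lost=8.333
Op 3: CLOSE 2-4: Q_total=13.00, C_total=6.00, V=2.17; Q2=2.17, Q4=10.83; dissipated=46.817
Total dissipated: 67.400 μJ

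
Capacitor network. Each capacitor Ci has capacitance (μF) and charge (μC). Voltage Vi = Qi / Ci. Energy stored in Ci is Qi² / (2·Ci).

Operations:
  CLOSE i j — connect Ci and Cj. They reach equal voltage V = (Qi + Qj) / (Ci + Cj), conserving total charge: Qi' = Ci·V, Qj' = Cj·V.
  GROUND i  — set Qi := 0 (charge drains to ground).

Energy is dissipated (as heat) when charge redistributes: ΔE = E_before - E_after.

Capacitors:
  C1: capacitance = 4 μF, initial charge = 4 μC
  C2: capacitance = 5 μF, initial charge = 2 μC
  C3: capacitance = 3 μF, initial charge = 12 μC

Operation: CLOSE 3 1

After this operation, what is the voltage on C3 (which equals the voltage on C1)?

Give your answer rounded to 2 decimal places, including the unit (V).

Initial: C1(4μF, Q=4μC, V=1.00V), C2(5μF, Q=2μC, V=0.40V), C3(3μF, Q=12μC, V=4.00V)
Op 1: CLOSE 3-1: Q_total=16.00, C_total=7.00, V=2.29; Q3=6.86, Q1=9.14; dissipated=7.714

Answer: 2.29 V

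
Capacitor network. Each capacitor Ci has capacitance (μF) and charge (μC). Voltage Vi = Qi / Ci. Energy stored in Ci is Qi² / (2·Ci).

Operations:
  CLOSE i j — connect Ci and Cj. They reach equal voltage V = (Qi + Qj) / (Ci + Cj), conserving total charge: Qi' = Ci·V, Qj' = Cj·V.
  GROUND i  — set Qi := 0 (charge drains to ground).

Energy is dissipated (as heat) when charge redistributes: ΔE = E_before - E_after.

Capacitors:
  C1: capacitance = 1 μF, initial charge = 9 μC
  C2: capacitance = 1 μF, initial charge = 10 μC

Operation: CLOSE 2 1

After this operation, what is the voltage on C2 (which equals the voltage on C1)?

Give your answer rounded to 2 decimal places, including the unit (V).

Answer: 9.50 V

Derivation:
Initial: C1(1μF, Q=9μC, V=9.00V), C2(1μF, Q=10μC, V=10.00V)
Op 1: CLOSE 2-1: Q_total=19.00, C_total=2.00, V=9.50; Q2=9.50, Q1=9.50; dissipated=0.250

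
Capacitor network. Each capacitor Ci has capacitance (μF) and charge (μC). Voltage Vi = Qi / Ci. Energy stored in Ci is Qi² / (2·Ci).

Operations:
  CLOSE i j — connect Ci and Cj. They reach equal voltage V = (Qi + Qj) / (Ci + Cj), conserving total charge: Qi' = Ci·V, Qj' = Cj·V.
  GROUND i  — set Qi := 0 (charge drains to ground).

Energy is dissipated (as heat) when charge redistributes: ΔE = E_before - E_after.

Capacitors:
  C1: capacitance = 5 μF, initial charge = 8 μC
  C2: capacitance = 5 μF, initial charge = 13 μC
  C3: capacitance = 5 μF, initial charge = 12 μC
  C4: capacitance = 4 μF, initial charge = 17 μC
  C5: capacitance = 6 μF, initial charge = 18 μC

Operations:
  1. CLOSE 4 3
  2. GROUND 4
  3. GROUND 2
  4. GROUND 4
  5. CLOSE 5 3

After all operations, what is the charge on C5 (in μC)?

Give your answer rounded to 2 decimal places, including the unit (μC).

Initial: C1(5μF, Q=8μC, V=1.60V), C2(5μF, Q=13μC, V=2.60V), C3(5μF, Q=12μC, V=2.40V), C4(4μF, Q=17μC, V=4.25V), C5(6μF, Q=18μC, V=3.00V)
Op 1: CLOSE 4-3: Q_total=29.00, C_total=9.00, V=3.22; Q4=12.89, Q3=16.11; dissipated=3.803
Op 2: GROUND 4: Q4=0; energy lost=20.765
Op 3: GROUND 2: Q2=0; energy lost=16.900
Op 4: GROUND 4: Q4=0; energy lost=0.000
Op 5: CLOSE 5-3: Q_total=34.11, C_total=11.00, V=3.10; Q5=18.61, Q3=15.51; dissipated=0.067
Final charges: Q1=8.00, Q2=0.00, Q3=15.51, Q4=0.00, Q5=18.61

Answer: 18.61 μC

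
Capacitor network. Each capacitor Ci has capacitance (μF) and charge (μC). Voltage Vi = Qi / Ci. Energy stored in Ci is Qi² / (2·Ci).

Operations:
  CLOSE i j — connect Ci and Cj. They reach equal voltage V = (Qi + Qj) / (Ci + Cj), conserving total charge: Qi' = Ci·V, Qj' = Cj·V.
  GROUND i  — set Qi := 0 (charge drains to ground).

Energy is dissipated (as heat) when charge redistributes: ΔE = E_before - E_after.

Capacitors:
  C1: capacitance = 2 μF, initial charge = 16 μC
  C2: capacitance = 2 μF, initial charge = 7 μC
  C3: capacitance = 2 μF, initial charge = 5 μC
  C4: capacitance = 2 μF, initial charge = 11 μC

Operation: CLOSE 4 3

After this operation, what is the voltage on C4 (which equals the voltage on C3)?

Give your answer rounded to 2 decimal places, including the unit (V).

Answer: 4.00 V

Derivation:
Initial: C1(2μF, Q=16μC, V=8.00V), C2(2μF, Q=7μC, V=3.50V), C3(2μF, Q=5μC, V=2.50V), C4(2μF, Q=11μC, V=5.50V)
Op 1: CLOSE 4-3: Q_total=16.00, C_total=4.00, V=4.00; Q4=8.00, Q3=8.00; dissipated=4.500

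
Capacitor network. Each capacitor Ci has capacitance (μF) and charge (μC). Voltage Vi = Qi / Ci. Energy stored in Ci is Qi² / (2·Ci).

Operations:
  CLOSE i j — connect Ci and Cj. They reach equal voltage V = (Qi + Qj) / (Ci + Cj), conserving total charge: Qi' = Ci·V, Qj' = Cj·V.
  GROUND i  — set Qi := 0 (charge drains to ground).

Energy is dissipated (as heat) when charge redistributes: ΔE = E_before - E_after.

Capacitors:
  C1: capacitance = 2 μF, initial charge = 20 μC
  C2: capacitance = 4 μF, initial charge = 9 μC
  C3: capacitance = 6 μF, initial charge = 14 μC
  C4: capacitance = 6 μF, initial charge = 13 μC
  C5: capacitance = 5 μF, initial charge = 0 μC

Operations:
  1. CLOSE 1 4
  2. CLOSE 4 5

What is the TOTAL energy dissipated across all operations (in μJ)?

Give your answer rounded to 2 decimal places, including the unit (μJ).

Answer: 69.22 μJ

Derivation:
Initial: C1(2μF, Q=20μC, V=10.00V), C2(4μF, Q=9μC, V=2.25V), C3(6μF, Q=14μC, V=2.33V), C4(6μF, Q=13μC, V=2.17V), C5(5μF, Q=0μC, V=0.00V)
Op 1: CLOSE 1-4: Q_total=33.00, C_total=8.00, V=4.12; Q1=8.25, Q4=24.75; dissipated=46.021
Op 2: CLOSE 4-5: Q_total=24.75, C_total=11.00, V=2.25; Q4=13.50, Q5=11.25; dissipated=23.203
Total dissipated: 69.224 μJ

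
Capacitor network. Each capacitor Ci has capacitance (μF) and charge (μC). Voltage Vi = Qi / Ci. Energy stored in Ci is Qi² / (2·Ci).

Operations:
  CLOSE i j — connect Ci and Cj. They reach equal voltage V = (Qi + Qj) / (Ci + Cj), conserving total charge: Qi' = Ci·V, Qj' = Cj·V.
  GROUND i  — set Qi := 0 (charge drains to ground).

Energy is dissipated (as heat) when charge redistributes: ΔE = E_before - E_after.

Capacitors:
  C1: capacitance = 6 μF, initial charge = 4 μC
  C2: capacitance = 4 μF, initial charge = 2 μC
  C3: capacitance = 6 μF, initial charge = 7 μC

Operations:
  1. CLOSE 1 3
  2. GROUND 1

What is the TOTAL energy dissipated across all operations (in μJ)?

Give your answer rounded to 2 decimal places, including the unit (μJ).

Initial: C1(6μF, Q=4μC, V=0.67V), C2(4μF, Q=2μC, V=0.50V), C3(6μF, Q=7μC, V=1.17V)
Op 1: CLOSE 1-3: Q_total=11.00, C_total=12.00, V=0.92; Q1=5.50, Q3=5.50; dissipated=0.375
Op 2: GROUND 1: Q1=0; energy lost=2.521
Total dissipated: 2.896 μJ

Answer: 2.90 μJ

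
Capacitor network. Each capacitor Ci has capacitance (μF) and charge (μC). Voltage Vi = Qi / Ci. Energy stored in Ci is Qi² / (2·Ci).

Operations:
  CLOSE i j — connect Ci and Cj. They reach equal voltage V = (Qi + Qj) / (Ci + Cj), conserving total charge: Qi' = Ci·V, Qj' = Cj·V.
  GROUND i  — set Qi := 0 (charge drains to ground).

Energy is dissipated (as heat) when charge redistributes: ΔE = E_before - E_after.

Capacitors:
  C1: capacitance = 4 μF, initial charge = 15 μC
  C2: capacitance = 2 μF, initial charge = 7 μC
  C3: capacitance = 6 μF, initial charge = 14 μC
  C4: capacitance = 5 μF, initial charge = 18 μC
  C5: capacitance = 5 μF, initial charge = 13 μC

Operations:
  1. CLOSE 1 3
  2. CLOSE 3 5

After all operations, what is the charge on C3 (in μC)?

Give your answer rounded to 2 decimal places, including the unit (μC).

Answer: 16.58 μC

Derivation:
Initial: C1(4μF, Q=15μC, V=3.75V), C2(2μF, Q=7μC, V=3.50V), C3(6μF, Q=14μC, V=2.33V), C4(5μF, Q=18μC, V=3.60V), C5(5μF, Q=13μC, V=2.60V)
Op 1: CLOSE 1-3: Q_total=29.00, C_total=10.00, V=2.90; Q1=11.60, Q3=17.40; dissipated=2.408
Op 2: CLOSE 3-5: Q_total=30.40, C_total=11.00, V=2.76; Q3=16.58, Q5=13.82; dissipated=0.123
Final charges: Q1=11.60, Q2=7.00, Q3=16.58, Q4=18.00, Q5=13.82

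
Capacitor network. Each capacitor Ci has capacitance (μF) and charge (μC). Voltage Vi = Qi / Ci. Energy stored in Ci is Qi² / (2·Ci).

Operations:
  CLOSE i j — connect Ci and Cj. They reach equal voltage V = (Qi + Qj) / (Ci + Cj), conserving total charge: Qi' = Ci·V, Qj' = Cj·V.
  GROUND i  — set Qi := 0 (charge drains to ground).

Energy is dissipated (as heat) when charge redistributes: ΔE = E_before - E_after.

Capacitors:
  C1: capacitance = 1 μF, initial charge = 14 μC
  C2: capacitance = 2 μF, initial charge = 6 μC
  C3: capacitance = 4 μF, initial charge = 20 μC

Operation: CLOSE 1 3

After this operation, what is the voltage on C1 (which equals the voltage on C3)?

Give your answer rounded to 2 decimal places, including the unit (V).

Answer: 6.80 V

Derivation:
Initial: C1(1μF, Q=14μC, V=14.00V), C2(2μF, Q=6μC, V=3.00V), C3(4μF, Q=20μC, V=5.00V)
Op 1: CLOSE 1-3: Q_total=34.00, C_total=5.00, V=6.80; Q1=6.80, Q3=27.20; dissipated=32.400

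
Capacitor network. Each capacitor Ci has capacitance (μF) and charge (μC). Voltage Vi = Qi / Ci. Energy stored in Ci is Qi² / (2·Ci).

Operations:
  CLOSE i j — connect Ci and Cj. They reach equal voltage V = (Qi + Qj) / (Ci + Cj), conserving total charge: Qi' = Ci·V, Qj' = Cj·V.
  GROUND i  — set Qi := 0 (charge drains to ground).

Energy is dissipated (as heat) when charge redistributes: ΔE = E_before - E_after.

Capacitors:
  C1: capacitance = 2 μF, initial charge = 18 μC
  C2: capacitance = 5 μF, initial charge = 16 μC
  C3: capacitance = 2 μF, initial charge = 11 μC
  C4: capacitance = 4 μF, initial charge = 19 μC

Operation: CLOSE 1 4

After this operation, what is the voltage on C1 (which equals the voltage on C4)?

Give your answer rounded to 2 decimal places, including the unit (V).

Answer: 6.17 V

Derivation:
Initial: C1(2μF, Q=18μC, V=9.00V), C2(5μF, Q=16μC, V=3.20V), C3(2μF, Q=11μC, V=5.50V), C4(4μF, Q=19μC, V=4.75V)
Op 1: CLOSE 1-4: Q_total=37.00, C_total=6.00, V=6.17; Q1=12.33, Q4=24.67; dissipated=12.042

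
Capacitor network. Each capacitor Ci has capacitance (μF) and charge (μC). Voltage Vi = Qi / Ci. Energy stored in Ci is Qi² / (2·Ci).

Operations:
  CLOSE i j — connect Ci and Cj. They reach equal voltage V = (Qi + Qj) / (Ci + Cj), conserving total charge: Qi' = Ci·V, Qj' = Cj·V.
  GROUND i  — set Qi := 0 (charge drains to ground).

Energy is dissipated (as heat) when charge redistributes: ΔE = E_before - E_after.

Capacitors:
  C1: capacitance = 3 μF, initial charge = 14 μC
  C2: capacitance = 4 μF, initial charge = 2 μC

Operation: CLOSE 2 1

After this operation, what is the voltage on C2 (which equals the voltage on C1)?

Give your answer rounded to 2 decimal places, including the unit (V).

Answer: 2.29 V

Derivation:
Initial: C1(3μF, Q=14μC, V=4.67V), C2(4μF, Q=2μC, V=0.50V)
Op 1: CLOSE 2-1: Q_total=16.00, C_total=7.00, V=2.29; Q2=9.14, Q1=6.86; dissipated=14.881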